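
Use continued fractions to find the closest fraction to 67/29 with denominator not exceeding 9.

Expand x = 67/29 as a continued fraction with the Euclidean algorithm:
  67 = 2*29 + 9, so a_0 = 2.
  29 = 3*9 + 2, so a_1 = 3.
  9 = 4*2 + 1, so a_2 = 4.
  2 = 2*1 + 0, so a_3 = 2.
so x = [2; 3, 4, 2].
Convergents (p_i = a_i*p_{i-1} + p_{i-2}, q_i = a_i*q_{i-1} + q_{i-2} with p_{-2}=0, p_{-1}=1, q_{-2}=1, q_{-1}=0), until the denominator exceeds 9:
  i=0: a_0=2, p_0 = 2*1 + 0 = 2, q_0 = 2*0 + 1 = 1.
  i=1: a_1=3, p_1 = 3*2 + 1 = 7, q_1 = 3*1 + 0 = 3.
  i=2: a_2=4, p_2 = 4*7 + 2 = 30, q_2 = 4*3 + 1 = 13.
q_2 = 13 > 9, so the last convergent with denominator <= 9 is p_1/q_1 = 7/3.
The closest fraction with denominator <= 9 is either p_1/q_1 or the intermediate fraction (k*p_1 + p_0)/(k*q_1 + q_0) with the largest k >= 1 whose denominator stays <= 9; these approach x as k grows, and every other convergent or intermediate fraction in range is farther away.
Largest k: floor((9 - q_0)/q_1) = floor((9 - 1)/3) = 2.
That gives (2*7 + 2)/(2*3 + 1) = 16/7.
Compare the errors: |x - 7/3| = |67*3 - 7*29|/(29*3) = 2/87, and |x - 16/7| = |67*7 - 16*29|/(29*7) = 5/203.
Cross-multiplying, 2*203 = 406 < 435 = 5*87, so 2/87 is smaller: the convergent 7/3 is closer to x than 16/7.

7/3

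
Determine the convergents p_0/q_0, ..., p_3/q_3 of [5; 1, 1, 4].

Using the convergent recurrence p_i = a_i*p_{i-1} + p_{i-2}, q_i = a_i*q_{i-1} + q_{i-2} with p_{-2}=0, p_{-1}=1, q_{-2}=1, q_{-1}=0:
  i=0: a_0=5, p_0 = 5*1 + 0 = 5, q_0 = 5*0 + 1 = 1.
  i=1: a_1=1, p_1 = 1*5 + 1 = 6, q_1 = 1*1 + 0 = 1.
  i=2: a_2=1, p_2 = 1*6 + 5 = 11, q_2 = 1*1 + 1 = 2.
  i=3: a_3=4, p_3 = 4*11 + 6 = 50, q_3 = 4*2 + 1 = 9.

5/1, 6/1, 11/2, 50/9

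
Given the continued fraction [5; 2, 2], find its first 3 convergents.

5/1, 11/2, 27/5

Using the convergent recurrence p_i = a_i*p_{i-1} + p_{i-2}, q_i = a_i*q_{i-1} + q_{i-2} with p_{-2}=0, p_{-1}=1, q_{-2}=1, q_{-1}=0:
  i=0: a_0=5, p_0 = 5*1 + 0 = 5, q_0 = 5*0 + 1 = 1.
  i=1: a_1=2, p_1 = 2*5 + 1 = 11, q_1 = 2*1 + 0 = 2.
  i=2: a_2=2, p_2 = 2*11 + 5 = 27, q_2 = 2*2 + 1 = 5.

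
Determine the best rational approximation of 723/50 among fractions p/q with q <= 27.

Expand x = 723/50 as a continued fraction with the Euclidean algorithm:
  723 = 14*50 + 23, so a_0 = 14.
  50 = 2*23 + 4, so a_1 = 2.
  23 = 5*4 + 3, so a_2 = 5.
  4 = 1*3 + 1, so a_3 = 1.
  3 = 3*1 + 0, so a_4 = 3.
so x = [14; 2, 5, 1, 3].
Convergents (p_i = a_i*p_{i-1} + p_{i-2}, q_i = a_i*q_{i-1} + q_{i-2} with p_{-2}=0, p_{-1}=1, q_{-2}=1, q_{-1}=0), until the denominator exceeds 27:
  i=0: a_0=14, p_0 = 14*1 + 0 = 14, q_0 = 14*0 + 1 = 1.
  i=1: a_1=2, p_1 = 2*14 + 1 = 29, q_1 = 2*1 + 0 = 2.
  i=2: a_2=5, p_2 = 5*29 + 14 = 159, q_2 = 5*2 + 1 = 11.
  i=3: a_3=1, p_3 = 1*159 + 29 = 188, q_3 = 1*11 + 2 = 13.
  i=4: a_4=3, p_4 = 3*188 + 159 = 723, q_4 = 3*13 + 11 = 50.
q_4 = 50 > 27, so the last convergent with denominator <= 27 is p_3/q_3 = 188/13.
The closest fraction with denominator <= 27 is either p_3/q_3 or the intermediate fraction (k*p_3 + p_2)/(k*q_3 + q_2) with the largest k >= 1 whose denominator stays <= 27; these approach x as k grows, and every other convergent or intermediate fraction in range is farther away.
Largest k: floor((27 - q_2)/q_3) = floor((27 - 11)/13) = 1.
That gives (1*188 + 159)/(1*13 + 11) = 347/24.
Compare the errors: |x - 188/13| = |723*13 - 188*50|/(50*13) = 1/650, and |x - 347/24| = |723*24 - 347*50|/(50*24) = 2/1200.
Cross-multiplying, 1*1200 = 1200 < 1300 = 2*650, so 1/650 is smaller: the convergent 188/13 is closer to x than 347/24.

188/13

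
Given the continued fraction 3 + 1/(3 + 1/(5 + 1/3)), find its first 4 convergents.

Using the convergent recurrence p_i = a_i*p_{i-1} + p_{i-2}, q_i = a_i*q_{i-1} + q_{i-2} with p_{-2}=0, p_{-1}=1, q_{-2}=1, q_{-1}=0:
  i=0: a_0=3, p_0 = 3*1 + 0 = 3, q_0 = 3*0 + 1 = 1.
  i=1: a_1=3, p_1 = 3*3 + 1 = 10, q_1 = 3*1 + 0 = 3.
  i=2: a_2=5, p_2 = 5*10 + 3 = 53, q_2 = 5*3 + 1 = 16.
  i=3: a_3=3, p_3 = 3*53 + 10 = 169, q_3 = 3*16 + 3 = 51.

3/1, 10/3, 53/16, 169/51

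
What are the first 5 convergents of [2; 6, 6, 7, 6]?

2/1, 13/6, 80/37, 573/265, 3518/1627

Using the convergent recurrence p_i = a_i*p_{i-1} + p_{i-2}, q_i = a_i*q_{i-1} + q_{i-2} with p_{-2}=0, p_{-1}=1, q_{-2}=1, q_{-1}=0:
  i=0: a_0=2, p_0 = 2*1 + 0 = 2, q_0 = 2*0 + 1 = 1.
  i=1: a_1=6, p_1 = 6*2 + 1 = 13, q_1 = 6*1 + 0 = 6.
  i=2: a_2=6, p_2 = 6*13 + 2 = 80, q_2 = 6*6 + 1 = 37.
  i=3: a_3=7, p_3 = 7*80 + 13 = 573, q_3 = 7*37 + 6 = 265.
  i=4: a_4=6, p_4 = 6*573 + 80 = 3518, q_4 = 6*265 + 37 = 1627.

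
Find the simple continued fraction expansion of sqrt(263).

Write x_i = (sqrt(263) + m_i)/d_i with (m_0, d_0) = (0, 1). a_0 = floor(sqrt(263)) = 16, since 16^2 = 256 <= 263 < 289 = 17^2.
Iterate m_{i+1} = d_i*a_i - m_i, d_{i+1} = (263 - m_{i+1}^2)/d_i, a_{i+1} = floor((a_0 + m_{i+1})/d_{i+1}):
  m_1 = 1*16 - 0 = 16, d_1 = (263 - 16^2)/1 = 7/1 = 7, a_1 = floor((16 + 16)/7) = 4.
  m_2 = 7*4 - 16 = 12, d_2 = (263 - 12^2)/7 = 119/7 = 17, a_2 = floor((16 + 12)/17) = 1.
  m_3 = 17*1 - 12 = 5, d_3 = (263 - 5^2)/17 = 238/17 = 14, a_3 = floor((16 + 5)/14) = 1.
  m_4 = 14*1 - 5 = 9, d_4 = (263 - 9^2)/14 = 182/14 = 13, a_4 = floor((16 + 9)/13) = 1.
  m_5 = 13*1 - 9 = 4, d_5 = (263 - 4^2)/13 = 247/13 = 19, a_5 = floor((16 + 4)/19) = 1.
  m_6 = 19*1 - 4 = 15, d_6 = (263 - 15^2)/19 = 38/19 = 2, a_6 = floor((16 + 15)/2) = 15.
  m_7 = 2*15 - 15 = 15, d_7 = (263 - 15^2)/2 = 38/2 = 19, a_7 = floor((16 + 15)/19) = 1.
  m_8 = 19*1 - 15 = 4, d_8 = (263 - 4^2)/19 = 247/19 = 13, a_8 = floor((16 + 4)/13) = 1.
  m_9 = 13*1 - 4 = 9, d_9 = (263 - 9^2)/13 = 182/13 = 14, a_9 = floor((16 + 9)/14) = 1.
  m_10 = 14*1 - 9 = 5, d_10 = (263 - 5^2)/14 = 238/14 = 17, a_10 = floor((16 + 5)/17) = 1.
  m_11 = 17*1 - 5 = 12, d_11 = (263 - 12^2)/17 = 119/17 = 7, a_11 = floor((16 + 12)/7) = 4.
  m_12 = 7*4 - 12 = 16, d_12 = (263 - 16^2)/7 = 7/7 = 1, a_12 = floor((16 + 16)/1) = 32.
  m_13 = 1*32 - 16 = 16, d_13 = (263 - 16^2)/1 = 7/1 = 7: (m_13, d_13) = (m_1, d_1) = (16, 7), so from here the quotients repeat a_1, ..., a_12; the period length is 12.
Hence the expansion of sqrt(263) is a_0 = 16 followed by the repeating block 4, 1, 1, 1, 1, 15, 1, 1, 1, 1, 4, 32 (period 12).

[16; (4, 1, 1, 1, 1, 15, 1, 1, 1, 1, 4, 32)]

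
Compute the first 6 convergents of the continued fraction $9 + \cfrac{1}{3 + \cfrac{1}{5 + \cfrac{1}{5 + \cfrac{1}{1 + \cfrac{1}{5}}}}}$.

Using the convergent recurrence p_i = a_i*p_{i-1} + p_{i-2}, q_i = a_i*q_{i-1} + q_{i-2} with p_{-2}=0, p_{-1}=1, q_{-2}=1, q_{-1}=0:
  i=0: a_0=9, p_0 = 9*1 + 0 = 9, q_0 = 9*0 + 1 = 1.
  i=1: a_1=3, p_1 = 3*9 + 1 = 28, q_1 = 3*1 + 0 = 3.
  i=2: a_2=5, p_2 = 5*28 + 9 = 149, q_2 = 5*3 + 1 = 16.
  i=3: a_3=5, p_3 = 5*149 + 28 = 773, q_3 = 5*16 + 3 = 83.
  i=4: a_4=1, p_4 = 1*773 + 149 = 922, q_4 = 1*83 + 16 = 99.
  i=5: a_5=5, p_5 = 5*922 + 773 = 5383, q_5 = 5*99 + 83 = 578.

9/1, 28/3, 149/16, 773/83, 922/99, 5383/578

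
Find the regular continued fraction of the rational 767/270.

Run the Euclidean algorithm on 767 and 270; the successive quotients are the partial quotients a_0, a_1, ... (each step inverts the fractional part left over by the previous one):
  767 = 2*270 + 227, so a_0 = 2.
  270 = 1*227 + 43, so a_1 = 1.
  227 = 5*43 + 12, so a_2 = 5.
  43 = 3*12 + 7, so a_3 = 3.
  12 = 1*7 + 5, so a_4 = 1.
  7 = 1*5 + 2, so a_5 = 1.
  5 = 2*2 + 1, so a_6 = 2.
  2 = 2*1 + 0, so a_7 = 2.
The remainder reaches 0 after 8 divisions, so the expansion has 8 partial quotients, read off in order.

[2; 1, 5, 3, 1, 1, 2, 2]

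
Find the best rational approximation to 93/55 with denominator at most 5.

Expand x = 93/55 as a continued fraction with the Euclidean algorithm:
  93 = 1*55 + 38, so a_0 = 1.
  55 = 1*38 + 17, so a_1 = 1.
  38 = 2*17 + 4, so a_2 = 2.
  17 = 4*4 + 1, so a_3 = 4.
  4 = 4*1 + 0, so a_4 = 4.
so x = [1; 1, 2, 4, 4].
Convergents (p_i = a_i*p_{i-1} + p_{i-2}, q_i = a_i*q_{i-1} + q_{i-2} with p_{-2}=0, p_{-1}=1, q_{-2}=1, q_{-1}=0), until the denominator exceeds 5:
  i=0: a_0=1, p_0 = 1*1 + 0 = 1, q_0 = 1*0 + 1 = 1.
  i=1: a_1=1, p_1 = 1*1 + 1 = 2, q_1 = 1*1 + 0 = 1.
  i=2: a_2=2, p_2 = 2*2 + 1 = 5, q_2 = 2*1 + 1 = 3.
  i=3: a_3=4, p_3 = 4*5 + 2 = 22, q_3 = 4*3 + 1 = 13.
q_3 = 13 > 5, so the last convergent with denominator <= 5 is p_2/q_2 = 5/3.
The closest fraction with denominator <= 5 is either p_2/q_2 or the intermediate fraction (k*p_2 + p_1)/(k*q_2 + q_1) with the largest k >= 1 whose denominator stays <= 5; these approach x as k grows, and every other convergent or intermediate fraction in range is farther away.
Largest k: floor((5 - q_1)/q_2) = floor((5 - 1)/3) = 1.
That gives (1*5 + 2)/(1*3 + 1) = 7/4.
Compare the errors: |x - 5/3| = |93*3 - 5*55|/(55*3) = 4/165, and |x - 7/4| = |93*4 - 7*55|/(55*4) = 13/220.
Cross-multiplying, 4*220 = 880 < 2145 = 13*165, so 4/165 is smaller: the convergent 5/3 is closer to x than 7/4.

5/3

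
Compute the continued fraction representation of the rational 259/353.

[0; 1, 2, 1, 3, 11, 2]

Run the Euclidean algorithm on 259 and 353; the successive quotients are the partial quotients a_0, a_1, ... (each step inverts the fractional part left over by the previous one):
  259 = 0*353 + 259, so a_0 = 0.
  353 = 1*259 + 94, so a_1 = 1.
  259 = 2*94 + 71, so a_2 = 2.
  94 = 1*71 + 23, so a_3 = 1.
  71 = 3*23 + 2, so a_4 = 3.
  23 = 11*2 + 1, so a_5 = 11.
  2 = 2*1 + 0, so a_6 = 2.
The remainder reaches 0 after 7 divisions, so the expansion has 7 partial quotients, read off in order.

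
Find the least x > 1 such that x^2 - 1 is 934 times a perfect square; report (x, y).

First expand sqrt(934) as a continued fraction. With x_i = (sqrt(934) + m_i)/d_i and (m_0, d_0) = (0, 1): a_0 = floor(sqrt(934)) = 30, since 30^2 = 900 <= 934 < 961 = 31^2.
Iterate m_{i+1} = d_i*a_i - m_i, d_{i+1} = (934 - m_{i+1}^2)/d_i, a_{i+1} = floor((a_0 + m_{i+1})/d_{i+1}):
  m_1 = 1*30 - 0 = 30, d_1 = (934 - 30^2)/1 = 34/1 = 34, a_1 = floor((30 + 30)/34) = 1.
  m_2 = 34*1 - 30 = 4, d_2 = (934 - 4^2)/34 = 918/34 = 27, a_2 = floor((30 + 4)/27) = 1.
  m_3 = 27*1 - 4 = 23, d_3 = (934 - 23^2)/27 = 405/27 = 15, a_3 = floor((30 + 23)/15) = 3.
  m_4 = 15*3 - 23 = 22, d_4 = (934 - 22^2)/15 = 450/15 = 30, a_4 = floor((30 + 22)/30) = 1.
  m_5 = 30*1 - 22 = 8, d_5 = (934 - 8^2)/30 = 870/30 = 29, a_5 = floor((30 + 8)/29) = 1.
  m_6 = 29*1 - 8 = 21, d_6 = (934 - 21^2)/29 = 493/29 = 17, a_6 = floor((30 + 21)/17) = 3.
  m_7 = 17*3 - 21 = 30, d_7 = (934 - 30^2)/17 = 34/17 = 2, a_7 = floor((30 + 30)/2) = 30.
  m_8 = 2*30 - 30 = 30, d_8 = (934 - 30^2)/2 = 34/2 = 17, a_8 = floor((30 + 30)/17) = 3.
  m_9 = 17*3 - 30 = 21, d_9 = (934 - 21^2)/17 = 493/17 = 29, a_9 = floor((30 + 21)/29) = 1.
  m_10 = 29*1 - 21 = 8, d_10 = (934 - 8^2)/29 = 870/29 = 30, a_10 = floor((30 + 8)/30) = 1.
  m_11 = 30*1 - 8 = 22, d_11 = (934 - 22^2)/30 = 450/30 = 15, a_11 = floor((30 + 22)/15) = 3.
  m_12 = 15*3 - 22 = 23, d_12 = (934 - 23^2)/15 = 405/15 = 27, a_12 = floor((30 + 23)/27) = 1.
  m_13 = 27*1 - 23 = 4, d_13 = (934 - 4^2)/27 = 918/27 = 34, a_13 = floor((30 + 4)/34) = 1.
  m_14 = 34*1 - 4 = 30, d_14 = (934 - 30^2)/34 = 34/34 = 1, a_14 = floor((30 + 30)/1) = 60.
  m_15 = 1*60 - 30 = 30, d_15 = (934 - 30^2)/1 = 34/1 = 34: (m_15, d_15) = (m_1, d_1) = (30, 34), so from here the quotients repeat a_1, ..., a_14; the period length is 14.
So sqrt(934) = [30; (1, 1, 3, 1, 1, 3, 30, 3, 1, 1, 3, 1, 1, 60)] with period length k = 14.
k is even, so the fundamental solution of x^2 - 934y^2 = 1 is (p_{k-1}, q_{k-1}) = (p_13, q_13); compute convergents through index 13.
Convergents (p_i = a_i*p_{i-1} + p_{i-2}, q_i = a_i*q_{i-1} + q_{i-2} with p_{-2}=0, p_{-1}=1, q_{-2}=1, q_{-1}=0):
  i=0: a_0=30, p_0 = 30*1 + 0 = 30, q_0 = 30*0 + 1 = 1.
  i=1: a_1=1, p_1 = 1*30 + 1 = 31, q_1 = 1*1 + 0 = 1.
  i=2: a_2=1, p_2 = 1*31 + 30 = 61, q_2 = 1*1 + 1 = 2.
  i=3: a_3=3, p_3 = 3*61 + 31 = 214, q_3 = 3*2 + 1 = 7.
  i=4: a_4=1, p_4 = 1*214 + 61 = 275, q_4 = 1*7 + 2 = 9.
  i=5: a_5=1, p_5 = 1*275 + 214 = 489, q_5 = 1*9 + 7 = 16.
  i=6: a_6=3, p_6 = 3*489 + 275 = 1742, q_6 = 3*16 + 9 = 57.
  i=7: a_7=30, p_7 = 30*1742 + 489 = 52749, q_7 = 30*57 + 16 = 1726.
  i=8: a_8=3, p_8 = 3*52749 + 1742 = 159989, q_8 = 3*1726 + 57 = 5235.
  i=9: a_9=1, p_9 = 1*159989 + 52749 = 212738, q_9 = 1*5235 + 1726 = 6961.
  i=10: a_10=1, p_10 = 1*212738 + 159989 = 372727, q_10 = 1*6961 + 5235 = 12196.
  i=11: a_11=3, p_11 = 3*372727 + 212738 = 1330919, q_11 = 3*12196 + 6961 = 43549.
  i=12: a_12=1, p_12 = 1*1330919 + 372727 = 1703646, q_12 = 1*43549 + 12196 = 55745.
  i=13: a_13=1, p_13 = 1*1703646 + 1330919 = 3034565, q_13 = 1*55745 + 43549 = 99294.
Check: 3034565^2 - 934*99294^2 = 9208584739225 - 9208584739224 = 1, so (x, y) = (3034565, 99294) solves the equation, and by the theorem it is the least positive solution.

(x, y) = (3034565, 99294)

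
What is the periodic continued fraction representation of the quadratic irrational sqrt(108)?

Write x_i = (sqrt(108) + m_i)/d_i with (m_0, d_0) = (0, 1). a_0 = floor(sqrt(108)) = 10, since 10^2 = 100 <= 108 < 121 = 11^2.
Iterate m_{i+1} = d_i*a_i - m_i, d_{i+1} = (108 - m_{i+1}^2)/d_i, a_{i+1} = floor((a_0 + m_{i+1})/d_{i+1}):
  m_1 = 1*10 - 0 = 10, d_1 = (108 - 10^2)/1 = 8/1 = 8, a_1 = floor((10 + 10)/8) = 2.
  m_2 = 8*2 - 10 = 6, d_2 = (108 - 6^2)/8 = 72/8 = 9, a_2 = floor((10 + 6)/9) = 1.
  m_3 = 9*1 - 6 = 3, d_3 = (108 - 3^2)/9 = 99/9 = 11, a_3 = floor((10 + 3)/11) = 1.
  m_4 = 11*1 - 3 = 8, d_4 = (108 - 8^2)/11 = 44/11 = 4, a_4 = floor((10 + 8)/4) = 4.
  m_5 = 4*4 - 8 = 8, d_5 = (108 - 8^2)/4 = 44/4 = 11, a_5 = floor((10 + 8)/11) = 1.
  m_6 = 11*1 - 8 = 3, d_6 = (108 - 3^2)/11 = 99/11 = 9, a_6 = floor((10 + 3)/9) = 1.
  m_7 = 9*1 - 3 = 6, d_7 = (108 - 6^2)/9 = 72/9 = 8, a_7 = floor((10 + 6)/8) = 2.
  m_8 = 8*2 - 6 = 10, d_8 = (108 - 10^2)/8 = 8/8 = 1, a_8 = floor((10 + 10)/1) = 20.
  m_9 = 1*20 - 10 = 10, d_9 = (108 - 10^2)/1 = 8/1 = 8: (m_9, d_9) = (m_1, d_1) = (10, 8), so from here the quotients repeat a_1, ..., a_8; the period length is 8.
Hence the expansion of sqrt(108) is a_0 = 10 followed by the repeating block 2, 1, 1, 4, 1, 1, 2, 20 (period 8).

[10; (2, 1, 1, 4, 1, 1, 2, 20)]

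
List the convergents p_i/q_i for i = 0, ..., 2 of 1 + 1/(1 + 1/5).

1/1, 2/1, 11/6

Using the convergent recurrence p_i = a_i*p_{i-1} + p_{i-2}, q_i = a_i*q_{i-1} + q_{i-2} with p_{-2}=0, p_{-1}=1, q_{-2}=1, q_{-1}=0:
  i=0: a_0=1, p_0 = 1*1 + 0 = 1, q_0 = 1*0 + 1 = 1.
  i=1: a_1=1, p_1 = 1*1 + 1 = 2, q_1 = 1*1 + 0 = 1.
  i=2: a_2=5, p_2 = 5*2 + 1 = 11, q_2 = 5*1 + 1 = 6.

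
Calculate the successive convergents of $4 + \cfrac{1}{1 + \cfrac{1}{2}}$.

Using the convergent recurrence p_i = a_i*p_{i-1} + p_{i-2}, q_i = a_i*q_{i-1} + q_{i-2} with p_{-2}=0, p_{-1}=1, q_{-2}=1, q_{-1}=0:
  i=0: a_0=4, p_0 = 4*1 + 0 = 4, q_0 = 4*0 + 1 = 1.
  i=1: a_1=1, p_1 = 1*4 + 1 = 5, q_1 = 1*1 + 0 = 1.
  i=2: a_2=2, p_2 = 2*5 + 4 = 14, q_2 = 2*1 + 1 = 3.

4/1, 5/1, 14/3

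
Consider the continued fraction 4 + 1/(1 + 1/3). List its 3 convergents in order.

4/1, 5/1, 19/4

Using the convergent recurrence p_i = a_i*p_{i-1} + p_{i-2}, q_i = a_i*q_{i-1} + q_{i-2} with p_{-2}=0, p_{-1}=1, q_{-2}=1, q_{-1}=0:
  i=0: a_0=4, p_0 = 4*1 + 0 = 4, q_0 = 4*0 + 1 = 1.
  i=1: a_1=1, p_1 = 1*4 + 1 = 5, q_1 = 1*1 + 0 = 1.
  i=2: a_2=3, p_2 = 3*5 + 4 = 19, q_2 = 3*1 + 1 = 4.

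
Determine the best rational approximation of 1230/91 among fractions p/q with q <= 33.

419/31

Expand x = 1230/91 as a continued fraction with the Euclidean algorithm:
  1230 = 13*91 + 47, so a_0 = 13.
  91 = 1*47 + 44, so a_1 = 1.
  47 = 1*44 + 3, so a_2 = 1.
  44 = 14*3 + 2, so a_3 = 14.
  3 = 1*2 + 1, so a_4 = 1.
  2 = 2*1 + 0, so a_5 = 2.
so x = [13; 1, 1, 14, 1, 2].
Convergents (p_i = a_i*p_{i-1} + p_{i-2}, q_i = a_i*q_{i-1} + q_{i-2} with p_{-2}=0, p_{-1}=1, q_{-2}=1, q_{-1}=0), until the denominator exceeds 33:
  i=0: a_0=13, p_0 = 13*1 + 0 = 13, q_0 = 13*0 + 1 = 1.
  i=1: a_1=1, p_1 = 1*13 + 1 = 14, q_1 = 1*1 + 0 = 1.
  i=2: a_2=1, p_2 = 1*14 + 13 = 27, q_2 = 1*1 + 1 = 2.
  i=3: a_3=14, p_3 = 14*27 + 14 = 392, q_3 = 14*2 + 1 = 29.
  i=4: a_4=1, p_4 = 1*392 + 27 = 419, q_4 = 1*29 + 2 = 31.
  i=5: a_5=2, p_5 = 2*419 + 392 = 1230, q_5 = 2*31 + 29 = 91.
q_5 = 91 > 33, so the last convergent with denominator <= 33 is p_4/q_4 = 419/31.
The closest fraction with denominator <= 33 is either p_4/q_4 or the intermediate fraction (k*p_4 + p_3)/(k*q_4 + q_3) with the largest k >= 1 whose denominator stays <= 33; these approach x as k grows, and every other convergent or intermediate fraction in range is farther away.
Largest k: floor((33 - q_3)/q_4) = floor((33 - 29)/31) = 0.
Since k = 0, no intermediate fraction beyond p_4/q_4 has denominator <= 33, so the convergent 419/31 is the closest (its error is |1230*31 - 419*91|/(91*31) = 1/2821).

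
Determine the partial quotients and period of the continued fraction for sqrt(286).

[16; (1, 10, 3, 3, 2, 3, 3, 10, 1, 32)]

Write x_i = (sqrt(286) + m_i)/d_i with (m_0, d_0) = (0, 1). a_0 = floor(sqrt(286)) = 16, since 16^2 = 256 <= 286 < 289 = 17^2.
Iterate m_{i+1} = d_i*a_i - m_i, d_{i+1} = (286 - m_{i+1}^2)/d_i, a_{i+1} = floor((a_0 + m_{i+1})/d_{i+1}):
  m_1 = 1*16 - 0 = 16, d_1 = (286 - 16^2)/1 = 30/1 = 30, a_1 = floor((16 + 16)/30) = 1.
  m_2 = 30*1 - 16 = 14, d_2 = (286 - 14^2)/30 = 90/30 = 3, a_2 = floor((16 + 14)/3) = 10.
  m_3 = 3*10 - 14 = 16, d_3 = (286 - 16^2)/3 = 30/3 = 10, a_3 = floor((16 + 16)/10) = 3.
  m_4 = 10*3 - 16 = 14, d_4 = (286 - 14^2)/10 = 90/10 = 9, a_4 = floor((16 + 14)/9) = 3.
  m_5 = 9*3 - 14 = 13, d_5 = (286 - 13^2)/9 = 117/9 = 13, a_5 = floor((16 + 13)/13) = 2.
  m_6 = 13*2 - 13 = 13, d_6 = (286 - 13^2)/13 = 117/13 = 9, a_6 = floor((16 + 13)/9) = 3.
  m_7 = 9*3 - 13 = 14, d_7 = (286 - 14^2)/9 = 90/9 = 10, a_7 = floor((16 + 14)/10) = 3.
  m_8 = 10*3 - 14 = 16, d_8 = (286 - 16^2)/10 = 30/10 = 3, a_8 = floor((16 + 16)/3) = 10.
  m_9 = 3*10 - 16 = 14, d_9 = (286 - 14^2)/3 = 90/3 = 30, a_9 = floor((16 + 14)/30) = 1.
  m_10 = 30*1 - 14 = 16, d_10 = (286 - 16^2)/30 = 30/30 = 1, a_10 = floor((16 + 16)/1) = 32.
  m_11 = 1*32 - 16 = 16, d_11 = (286 - 16^2)/1 = 30/1 = 30: (m_11, d_11) = (m_1, d_1) = (16, 30), so from here the quotients repeat a_1, ..., a_10; the period length is 10.
Hence the expansion of sqrt(286) is a_0 = 16 followed by the repeating block 1, 10, 3, 3, 2, 3, 3, 10, 1, 32 (period 10).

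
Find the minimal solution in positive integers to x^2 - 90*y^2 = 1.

(x, y) = (19, 2)

First expand sqrt(90) as a continued fraction. With x_i = (sqrt(90) + m_i)/d_i and (m_0, d_0) = (0, 1): a_0 = floor(sqrt(90)) = 9, since 9^2 = 81 <= 90 < 100 = 10^2.
Iterate m_{i+1} = d_i*a_i - m_i, d_{i+1} = (90 - m_{i+1}^2)/d_i, a_{i+1} = floor((a_0 + m_{i+1})/d_{i+1}):
  m_1 = 1*9 - 0 = 9, d_1 = (90 - 9^2)/1 = 9/1 = 9, a_1 = floor((9 + 9)/9) = 2.
  m_2 = 9*2 - 9 = 9, d_2 = (90 - 9^2)/9 = 9/9 = 1, a_2 = floor((9 + 9)/1) = 18.
  m_3 = 1*18 - 9 = 9, d_3 = (90 - 9^2)/1 = 9/1 = 9: (m_3, d_3) = (m_1, d_1) = (9, 9), so from here the quotients repeat a_1, a_2; the period length is 2.
So sqrt(90) = [9; (2, 18)] with period length k = 2.
k is even, so the fundamental solution of x^2 - 90y^2 = 1 is (p_{k-1}, q_{k-1}) = (p_1, q_1); compute convergents through index 1.
Convergents (p_i = a_i*p_{i-1} + p_{i-2}, q_i = a_i*q_{i-1} + q_{i-2} with p_{-2}=0, p_{-1}=1, q_{-2}=1, q_{-1}=0):
  i=0: a_0=9, p_0 = 9*1 + 0 = 9, q_0 = 9*0 + 1 = 1.
  i=1: a_1=2, p_1 = 2*9 + 1 = 19, q_1 = 2*1 + 0 = 2.
Check: 19^2 - 90*2^2 = 361 - 360 = 1, so (x, y) = (19, 2) solves the equation, and by the theorem it is the least positive solution.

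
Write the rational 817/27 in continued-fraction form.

Run the Euclidean algorithm on 817 and 27; the successive quotients are the partial quotients a_0, a_1, ... (each step inverts the fractional part left over by the previous one):
  817 = 30*27 + 7, so a_0 = 30.
  27 = 3*7 + 6, so a_1 = 3.
  7 = 1*6 + 1, so a_2 = 1.
  6 = 6*1 + 0, so a_3 = 6.
The remainder reaches 0 after 4 divisions, so the expansion has 4 partial quotients, read off in order.

[30; 3, 1, 6]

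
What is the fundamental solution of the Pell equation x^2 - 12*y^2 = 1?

(x, y) = (7, 2)

First expand sqrt(12) as a continued fraction. With x_i = (sqrt(12) + m_i)/d_i and (m_0, d_0) = (0, 1): a_0 = floor(sqrt(12)) = 3, since 3^2 = 9 <= 12 < 16 = 4^2.
Iterate m_{i+1} = d_i*a_i - m_i, d_{i+1} = (12 - m_{i+1}^2)/d_i, a_{i+1} = floor((a_0 + m_{i+1})/d_{i+1}):
  m_1 = 1*3 - 0 = 3, d_1 = (12 - 3^2)/1 = 3/1 = 3, a_1 = floor((3 + 3)/3) = 2.
  m_2 = 3*2 - 3 = 3, d_2 = (12 - 3^2)/3 = 3/3 = 1, a_2 = floor((3 + 3)/1) = 6.
  m_3 = 1*6 - 3 = 3, d_3 = (12 - 3^2)/1 = 3/1 = 3: (m_3, d_3) = (m_1, d_1) = (3, 3), so from here the quotients repeat a_1, a_2; the period length is 2.
So sqrt(12) = [3; (2, 6)] with period length k = 2.
k is even, so the fundamental solution of x^2 - 12y^2 = 1 is (p_{k-1}, q_{k-1}) = (p_1, q_1); compute convergents through index 1.
Convergents (p_i = a_i*p_{i-1} + p_{i-2}, q_i = a_i*q_{i-1} + q_{i-2} with p_{-2}=0, p_{-1}=1, q_{-2}=1, q_{-1}=0):
  i=0: a_0=3, p_0 = 3*1 + 0 = 3, q_0 = 3*0 + 1 = 1.
  i=1: a_1=2, p_1 = 2*3 + 1 = 7, q_1 = 2*1 + 0 = 2.
Check: 7^2 - 12*2^2 = 49 - 48 = 1, so (x, y) = (7, 2) solves the equation, and by the theorem it is the least positive solution.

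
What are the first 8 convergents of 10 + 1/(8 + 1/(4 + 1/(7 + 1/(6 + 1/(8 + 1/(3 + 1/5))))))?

Using the convergent recurrence p_i = a_i*p_{i-1} + p_{i-2}, q_i = a_i*q_{i-1} + q_{i-2} with p_{-2}=0, p_{-1}=1, q_{-2}=1, q_{-1}=0:
  i=0: a_0=10, p_0 = 10*1 + 0 = 10, q_0 = 10*0 + 1 = 1.
  i=1: a_1=8, p_1 = 8*10 + 1 = 81, q_1 = 8*1 + 0 = 8.
  i=2: a_2=4, p_2 = 4*81 + 10 = 334, q_2 = 4*8 + 1 = 33.
  i=3: a_3=7, p_3 = 7*334 + 81 = 2419, q_3 = 7*33 + 8 = 239.
  i=4: a_4=6, p_4 = 6*2419 + 334 = 14848, q_4 = 6*239 + 33 = 1467.
  i=5: a_5=8, p_5 = 8*14848 + 2419 = 121203, q_5 = 8*1467 + 239 = 11975.
  i=6: a_6=3, p_6 = 3*121203 + 14848 = 378457, q_6 = 3*11975 + 1467 = 37392.
  i=7: a_7=5, p_7 = 5*378457 + 121203 = 2013488, q_7 = 5*37392 + 11975 = 198935.

10/1, 81/8, 334/33, 2419/239, 14848/1467, 121203/11975, 378457/37392, 2013488/198935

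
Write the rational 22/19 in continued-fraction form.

[1; 6, 3]

Run the Euclidean algorithm on 22 and 19; the successive quotients are the partial quotients a_0, a_1, ... (each step inverts the fractional part left over by the previous one):
  22 = 1*19 + 3, so a_0 = 1.
  19 = 6*3 + 1, so a_1 = 6.
  3 = 3*1 + 0, so a_2 = 3.
The remainder reaches 0 after 3 divisions, so the expansion has 3 partial quotients, read off in order.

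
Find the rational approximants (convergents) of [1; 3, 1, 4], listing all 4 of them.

Using the convergent recurrence p_i = a_i*p_{i-1} + p_{i-2}, q_i = a_i*q_{i-1} + q_{i-2} with p_{-2}=0, p_{-1}=1, q_{-2}=1, q_{-1}=0:
  i=0: a_0=1, p_0 = 1*1 + 0 = 1, q_0 = 1*0 + 1 = 1.
  i=1: a_1=3, p_1 = 3*1 + 1 = 4, q_1 = 3*1 + 0 = 3.
  i=2: a_2=1, p_2 = 1*4 + 1 = 5, q_2 = 1*3 + 1 = 4.
  i=3: a_3=4, p_3 = 4*5 + 4 = 24, q_3 = 4*4 + 3 = 19.

1/1, 4/3, 5/4, 24/19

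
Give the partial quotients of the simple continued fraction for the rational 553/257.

Run the Euclidean algorithm on 553 and 257; the successive quotients are the partial quotients a_0, a_1, ... (each step inverts the fractional part left over by the previous one):
  553 = 2*257 + 39, so a_0 = 2.
  257 = 6*39 + 23, so a_1 = 6.
  39 = 1*23 + 16, so a_2 = 1.
  23 = 1*16 + 7, so a_3 = 1.
  16 = 2*7 + 2, so a_4 = 2.
  7 = 3*2 + 1, so a_5 = 3.
  2 = 2*1 + 0, so a_6 = 2.
The remainder reaches 0 after 7 divisions, so the expansion has 7 partial quotients, read off in order.

[2; 6, 1, 1, 2, 3, 2]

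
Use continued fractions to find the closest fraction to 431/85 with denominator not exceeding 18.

71/14

Expand x = 431/85 as a continued fraction with the Euclidean algorithm:
  431 = 5*85 + 6, so a_0 = 5.
  85 = 14*6 + 1, so a_1 = 14.
  6 = 6*1 + 0, so a_2 = 6.
so x = [5; 14, 6].
Convergents (p_i = a_i*p_{i-1} + p_{i-2}, q_i = a_i*q_{i-1} + q_{i-2} with p_{-2}=0, p_{-1}=1, q_{-2}=1, q_{-1}=0), until the denominator exceeds 18:
  i=0: a_0=5, p_0 = 5*1 + 0 = 5, q_0 = 5*0 + 1 = 1.
  i=1: a_1=14, p_1 = 14*5 + 1 = 71, q_1 = 14*1 + 0 = 14.
  i=2: a_2=6, p_2 = 6*71 + 5 = 431, q_2 = 6*14 + 1 = 85.
q_2 = 85 > 18, so the last convergent with denominator <= 18 is p_1/q_1 = 71/14.
The closest fraction with denominator <= 18 is either p_1/q_1 or the intermediate fraction (k*p_1 + p_0)/(k*q_1 + q_0) with the largest k >= 1 whose denominator stays <= 18; these approach x as k grows, and every other convergent or intermediate fraction in range is farther away.
Largest k: floor((18 - q_0)/q_1) = floor((18 - 1)/14) = 1.
That gives (1*71 + 5)/(1*14 + 1) = 76/15.
Compare the errors: |x - 71/14| = |431*14 - 71*85|/(85*14) = 1/1190, and |x - 76/15| = |431*15 - 76*85|/(85*15) = 5/1275.
Cross-multiplying, 1*1275 = 1275 < 5950 = 5*1190, so 1/1190 is smaller: the convergent 71/14 is closer to x than 76/15.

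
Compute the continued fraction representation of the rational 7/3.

Run the Euclidean algorithm on 7 and 3; the successive quotients are the partial quotients a_0, a_1, ... (each step inverts the fractional part left over by the previous one):
  7 = 2*3 + 1, so a_0 = 2.
  3 = 3*1 + 0, so a_1 = 3.
The remainder reaches 0 after 2 divisions, so the expansion has 2 partial quotients, read off in order.

[2; 3]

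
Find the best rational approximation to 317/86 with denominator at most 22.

Expand x = 317/86 as a continued fraction with the Euclidean algorithm:
  317 = 3*86 + 59, so a_0 = 3.
  86 = 1*59 + 27, so a_1 = 1.
  59 = 2*27 + 5, so a_2 = 2.
  27 = 5*5 + 2, so a_3 = 5.
  5 = 2*2 + 1, so a_4 = 2.
  2 = 2*1 + 0, so a_5 = 2.
so x = [3; 1, 2, 5, 2, 2].
Convergents (p_i = a_i*p_{i-1} + p_{i-2}, q_i = a_i*q_{i-1} + q_{i-2} with p_{-2}=0, p_{-1}=1, q_{-2}=1, q_{-1}=0), until the denominator exceeds 22:
  i=0: a_0=3, p_0 = 3*1 + 0 = 3, q_0 = 3*0 + 1 = 1.
  i=1: a_1=1, p_1 = 1*3 + 1 = 4, q_1 = 1*1 + 0 = 1.
  i=2: a_2=2, p_2 = 2*4 + 3 = 11, q_2 = 2*1 + 1 = 3.
  i=3: a_3=5, p_3 = 5*11 + 4 = 59, q_3 = 5*3 + 1 = 16.
  i=4: a_4=2, p_4 = 2*59 + 11 = 129, q_4 = 2*16 + 3 = 35.
q_4 = 35 > 22, so the last convergent with denominator <= 22 is p_3/q_3 = 59/16.
The closest fraction with denominator <= 22 is either p_3/q_3 or the intermediate fraction (k*p_3 + p_2)/(k*q_3 + q_2) with the largest k >= 1 whose denominator stays <= 22; these approach x as k grows, and every other convergent or intermediate fraction in range is farther away.
Largest k: floor((22 - q_2)/q_3) = floor((22 - 3)/16) = 1.
That gives (1*59 + 11)/(1*16 + 3) = 70/19.
Compare the errors: |x - 59/16| = |317*16 - 59*86|/(86*16) = 2/1376, and |x - 70/19| = |317*19 - 70*86|/(86*19) = 3/1634.
Cross-multiplying, 2*1634 = 3268 < 4128 = 3*1376, so 2/1376 is smaller: the convergent 59/16 is closer to x than 70/19.

59/16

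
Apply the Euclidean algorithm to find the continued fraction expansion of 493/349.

Run the Euclidean algorithm on 493 and 349; the successive quotients are the partial quotients a_0, a_1, ... (each step inverts the fractional part left over by the previous one):
  493 = 1*349 + 144, so a_0 = 1.
  349 = 2*144 + 61, so a_1 = 2.
  144 = 2*61 + 22, so a_2 = 2.
  61 = 2*22 + 17, so a_3 = 2.
  22 = 1*17 + 5, so a_4 = 1.
  17 = 3*5 + 2, so a_5 = 3.
  5 = 2*2 + 1, so a_6 = 2.
  2 = 2*1 + 0, so a_7 = 2.
The remainder reaches 0 after 8 divisions, so the expansion has 8 partial quotients, read off in order.

[1; 2, 2, 2, 1, 3, 2, 2]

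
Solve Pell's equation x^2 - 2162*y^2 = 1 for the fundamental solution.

First expand sqrt(2162) as a continued fraction. With x_i = (sqrt(2162) + m_i)/d_i and (m_0, d_0) = (0, 1): a_0 = floor(sqrt(2162)) = 46, since 46^2 = 2116 <= 2162 < 2209 = 47^2.
Iterate m_{i+1} = d_i*a_i - m_i, d_{i+1} = (2162 - m_{i+1}^2)/d_i, a_{i+1} = floor((a_0 + m_{i+1})/d_{i+1}):
  m_1 = 1*46 - 0 = 46, d_1 = (2162 - 46^2)/1 = 46/1 = 46, a_1 = floor((46 + 46)/46) = 2.
  m_2 = 46*2 - 46 = 46, d_2 = (2162 - 46^2)/46 = 46/46 = 1, a_2 = floor((46 + 46)/1) = 92.
  m_3 = 1*92 - 46 = 46, d_3 = (2162 - 46^2)/1 = 46/1 = 46: (m_3, d_3) = (m_1, d_1) = (46, 46), so from here the quotients repeat a_1, a_2; the period length is 2.
So sqrt(2162) = [46; (2, 92)] with period length k = 2.
k is even, so the fundamental solution of x^2 - 2162y^2 = 1 is (p_{k-1}, q_{k-1}) = (p_1, q_1); compute convergents through index 1.
Convergents (p_i = a_i*p_{i-1} + p_{i-2}, q_i = a_i*q_{i-1} + q_{i-2} with p_{-2}=0, p_{-1}=1, q_{-2}=1, q_{-1}=0):
  i=0: a_0=46, p_0 = 46*1 + 0 = 46, q_0 = 46*0 + 1 = 1.
  i=1: a_1=2, p_1 = 2*46 + 1 = 93, q_1 = 2*1 + 0 = 2.
Check: 93^2 - 2162*2^2 = 8649 - 8648 = 1, so (x, y) = (93, 2) solves the equation, and by the theorem it is the least positive solution.

(x, y) = (93, 2)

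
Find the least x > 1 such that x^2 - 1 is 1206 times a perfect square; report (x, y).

First expand sqrt(1206) as a continued fraction. With x_i = (sqrt(1206) + m_i)/d_i and (m_0, d_0) = (0, 1): a_0 = floor(sqrt(1206)) = 34, since 34^2 = 1156 <= 1206 < 1225 = 35^2.
Iterate m_{i+1} = d_i*a_i - m_i, d_{i+1} = (1206 - m_{i+1}^2)/d_i, a_{i+1} = floor((a_0 + m_{i+1})/d_{i+1}):
  m_1 = 1*34 - 0 = 34, d_1 = (1206 - 34^2)/1 = 50/1 = 50, a_1 = floor((34 + 34)/50) = 1.
  m_2 = 50*1 - 34 = 16, d_2 = (1206 - 16^2)/50 = 950/50 = 19, a_2 = floor((34 + 16)/19) = 2.
  m_3 = 19*2 - 16 = 22, d_3 = (1206 - 22^2)/19 = 722/19 = 38, a_3 = floor((34 + 22)/38) = 1.
  m_4 = 38*1 - 22 = 16, d_4 = (1206 - 16^2)/38 = 950/38 = 25, a_4 = floor((34 + 16)/25) = 2.
  m_5 = 25*2 - 16 = 34, d_5 = (1206 - 34^2)/25 = 50/25 = 2, a_5 = floor((34 + 34)/2) = 34.
  m_6 = 2*34 - 34 = 34, d_6 = (1206 - 34^2)/2 = 50/2 = 25, a_6 = floor((34 + 34)/25) = 2.
  m_7 = 25*2 - 34 = 16, d_7 = (1206 - 16^2)/25 = 950/25 = 38, a_7 = floor((34 + 16)/38) = 1.
  m_8 = 38*1 - 16 = 22, d_8 = (1206 - 22^2)/38 = 722/38 = 19, a_8 = floor((34 + 22)/19) = 2.
  m_9 = 19*2 - 22 = 16, d_9 = (1206 - 16^2)/19 = 950/19 = 50, a_9 = floor((34 + 16)/50) = 1.
  m_10 = 50*1 - 16 = 34, d_10 = (1206 - 34^2)/50 = 50/50 = 1, a_10 = floor((34 + 34)/1) = 68.
  m_11 = 1*68 - 34 = 34, d_11 = (1206 - 34^2)/1 = 50/1 = 50: (m_11, d_11) = (m_1, d_1) = (34, 50), so from here the quotients repeat a_1, ..., a_10; the period length is 10.
So sqrt(1206) = [34; (1, 2, 1, 2, 34, 2, 1, 2, 1, 68)] with period length k = 10.
k is even, so the fundamental solution of x^2 - 1206y^2 = 1 is (p_{k-1}, q_{k-1}) = (p_9, q_9); compute convergents through index 9.
Convergents (p_i = a_i*p_{i-1} + p_{i-2}, q_i = a_i*q_{i-1} + q_{i-2} with p_{-2}=0, p_{-1}=1, q_{-2}=1, q_{-1}=0):
  i=0: a_0=34, p_0 = 34*1 + 0 = 34, q_0 = 34*0 + 1 = 1.
  i=1: a_1=1, p_1 = 1*34 + 1 = 35, q_1 = 1*1 + 0 = 1.
  i=2: a_2=2, p_2 = 2*35 + 34 = 104, q_2 = 2*1 + 1 = 3.
  i=3: a_3=1, p_3 = 1*104 + 35 = 139, q_3 = 1*3 + 1 = 4.
  i=4: a_4=2, p_4 = 2*139 + 104 = 382, q_4 = 2*4 + 3 = 11.
  i=5: a_5=34, p_5 = 34*382 + 139 = 13127, q_5 = 34*11 + 4 = 378.
  i=6: a_6=2, p_6 = 2*13127 + 382 = 26636, q_6 = 2*378 + 11 = 767.
  i=7: a_7=1, p_7 = 1*26636 + 13127 = 39763, q_7 = 1*767 + 378 = 1145.
  i=8: a_8=2, p_8 = 2*39763 + 26636 = 106162, q_8 = 2*1145 + 767 = 3057.
  i=9: a_9=1, p_9 = 1*106162 + 39763 = 145925, q_9 = 1*3057 + 1145 = 4202.
Check: 145925^2 - 1206*4202^2 = 21294105625 - 21294105624 = 1, so (x, y) = (145925, 4202) solves the equation, and by the theorem it is the least positive solution.

(x, y) = (145925, 4202)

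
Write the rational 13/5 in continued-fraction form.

Run the Euclidean algorithm on 13 and 5; the successive quotients are the partial quotients a_0, a_1, ... (each step inverts the fractional part left over by the previous one):
  13 = 2*5 + 3, so a_0 = 2.
  5 = 1*3 + 2, so a_1 = 1.
  3 = 1*2 + 1, so a_2 = 1.
  2 = 2*1 + 0, so a_3 = 2.
The remainder reaches 0 after 4 divisions, so the expansion has 4 partial quotients, read off in order.

[2; 1, 1, 2]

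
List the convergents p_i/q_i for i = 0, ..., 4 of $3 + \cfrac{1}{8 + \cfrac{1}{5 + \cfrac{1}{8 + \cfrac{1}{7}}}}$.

3/1, 25/8, 128/41, 1049/336, 7471/2393

Using the convergent recurrence p_i = a_i*p_{i-1} + p_{i-2}, q_i = a_i*q_{i-1} + q_{i-2} with p_{-2}=0, p_{-1}=1, q_{-2}=1, q_{-1}=0:
  i=0: a_0=3, p_0 = 3*1 + 0 = 3, q_0 = 3*0 + 1 = 1.
  i=1: a_1=8, p_1 = 8*3 + 1 = 25, q_1 = 8*1 + 0 = 8.
  i=2: a_2=5, p_2 = 5*25 + 3 = 128, q_2 = 5*8 + 1 = 41.
  i=3: a_3=8, p_3 = 8*128 + 25 = 1049, q_3 = 8*41 + 8 = 336.
  i=4: a_4=7, p_4 = 7*1049 + 128 = 7471, q_4 = 7*336 + 41 = 2393.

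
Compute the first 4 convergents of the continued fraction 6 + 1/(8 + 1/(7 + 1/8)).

Using the convergent recurrence p_i = a_i*p_{i-1} + p_{i-2}, q_i = a_i*q_{i-1} + q_{i-2} with p_{-2}=0, p_{-1}=1, q_{-2}=1, q_{-1}=0:
  i=0: a_0=6, p_0 = 6*1 + 0 = 6, q_0 = 6*0 + 1 = 1.
  i=1: a_1=8, p_1 = 8*6 + 1 = 49, q_1 = 8*1 + 0 = 8.
  i=2: a_2=7, p_2 = 7*49 + 6 = 349, q_2 = 7*8 + 1 = 57.
  i=3: a_3=8, p_3 = 8*349 + 49 = 2841, q_3 = 8*57 + 8 = 464.

6/1, 49/8, 349/57, 2841/464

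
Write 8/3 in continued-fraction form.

Run the Euclidean algorithm on 8 and 3; the successive quotients are the partial quotients a_0, a_1, ... (each step inverts the fractional part left over by the previous one):
  8 = 2*3 + 2, so a_0 = 2.
  3 = 1*2 + 1, so a_1 = 1.
  2 = 2*1 + 0, so a_2 = 2.
The remainder reaches 0 after 3 divisions, so the expansion has 3 partial quotients, read off in order.

[2; 1, 2]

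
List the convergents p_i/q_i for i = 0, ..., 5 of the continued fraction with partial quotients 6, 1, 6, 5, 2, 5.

Using the convergent recurrence p_i = a_i*p_{i-1} + p_{i-2}, q_i = a_i*q_{i-1} + q_{i-2} with p_{-2}=0, p_{-1}=1, q_{-2}=1, q_{-1}=0:
  i=0: a_0=6, p_0 = 6*1 + 0 = 6, q_0 = 6*0 + 1 = 1.
  i=1: a_1=1, p_1 = 1*6 + 1 = 7, q_1 = 1*1 + 0 = 1.
  i=2: a_2=6, p_2 = 6*7 + 6 = 48, q_2 = 6*1 + 1 = 7.
  i=3: a_3=5, p_3 = 5*48 + 7 = 247, q_3 = 5*7 + 1 = 36.
  i=4: a_4=2, p_4 = 2*247 + 48 = 542, q_4 = 2*36 + 7 = 79.
  i=5: a_5=5, p_5 = 5*542 + 247 = 2957, q_5 = 5*79 + 36 = 431.

6/1, 7/1, 48/7, 247/36, 542/79, 2957/431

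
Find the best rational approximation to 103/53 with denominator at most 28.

Expand x = 103/53 as a continued fraction with the Euclidean algorithm:
  103 = 1*53 + 50, so a_0 = 1.
  53 = 1*50 + 3, so a_1 = 1.
  50 = 16*3 + 2, so a_2 = 16.
  3 = 1*2 + 1, so a_3 = 1.
  2 = 2*1 + 0, so a_4 = 2.
so x = [1; 1, 16, 1, 2].
Convergents (p_i = a_i*p_{i-1} + p_{i-2}, q_i = a_i*q_{i-1} + q_{i-2} with p_{-2}=0, p_{-1}=1, q_{-2}=1, q_{-1}=0), until the denominator exceeds 28:
  i=0: a_0=1, p_0 = 1*1 + 0 = 1, q_0 = 1*0 + 1 = 1.
  i=1: a_1=1, p_1 = 1*1 + 1 = 2, q_1 = 1*1 + 0 = 1.
  i=2: a_2=16, p_2 = 16*2 + 1 = 33, q_2 = 16*1 + 1 = 17.
  i=3: a_3=1, p_3 = 1*33 + 2 = 35, q_3 = 1*17 + 1 = 18.
  i=4: a_4=2, p_4 = 2*35 + 33 = 103, q_4 = 2*18 + 17 = 53.
q_4 = 53 > 28, so the last convergent with denominator <= 28 is p_3/q_3 = 35/18.
The closest fraction with denominator <= 28 is either p_3/q_3 or the intermediate fraction (k*p_3 + p_2)/(k*q_3 + q_2) with the largest k >= 1 whose denominator stays <= 28; these approach x as k grows, and every other convergent or intermediate fraction in range is farther away.
Largest k: floor((28 - q_2)/q_3) = floor((28 - 17)/18) = 0.
Since k = 0, no intermediate fraction beyond p_3/q_3 has denominator <= 28, so the convergent 35/18 is the closest (its error is |103*18 - 35*53|/(53*18) = 1/954).

35/18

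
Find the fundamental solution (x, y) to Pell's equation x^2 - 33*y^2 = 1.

(x, y) = (23, 4)

First expand sqrt(33) as a continued fraction. With x_i = (sqrt(33) + m_i)/d_i and (m_0, d_0) = (0, 1): a_0 = floor(sqrt(33)) = 5, since 5^2 = 25 <= 33 < 36 = 6^2.
Iterate m_{i+1} = d_i*a_i - m_i, d_{i+1} = (33 - m_{i+1}^2)/d_i, a_{i+1} = floor((a_0 + m_{i+1})/d_{i+1}):
  m_1 = 1*5 - 0 = 5, d_1 = (33 - 5^2)/1 = 8/1 = 8, a_1 = floor((5 + 5)/8) = 1.
  m_2 = 8*1 - 5 = 3, d_2 = (33 - 3^2)/8 = 24/8 = 3, a_2 = floor((5 + 3)/3) = 2.
  m_3 = 3*2 - 3 = 3, d_3 = (33 - 3^2)/3 = 24/3 = 8, a_3 = floor((5 + 3)/8) = 1.
  m_4 = 8*1 - 3 = 5, d_4 = (33 - 5^2)/8 = 8/8 = 1, a_4 = floor((5 + 5)/1) = 10.
  m_5 = 1*10 - 5 = 5, d_5 = (33 - 5^2)/1 = 8/1 = 8: (m_5, d_5) = (m_1, d_1) = (5, 8), so from here the quotients repeat a_1, ..., a_4; the period length is 4.
So sqrt(33) = [5; (1, 2, 1, 10)] with period length k = 4.
k is even, so the fundamental solution of x^2 - 33y^2 = 1 is (p_{k-1}, q_{k-1}) = (p_3, q_3); compute convergents through index 3.
Convergents (p_i = a_i*p_{i-1} + p_{i-2}, q_i = a_i*q_{i-1} + q_{i-2} with p_{-2}=0, p_{-1}=1, q_{-2}=1, q_{-1}=0):
  i=0: a_0=5, p_0 = 5*1 + 0 = 5, q_0 = 5*0 + 1 = 1.
  i=1: a_1=1, p_1 = 1*5 + 1 = 6, q_1 = 1*1 + 0 = 1.
  i=2: a_2=2, p_2 = 2*6 + 5 = 17, q_2 = 2*1 + 1 = 3.
  i=3: a_3=1, p_3 = 1*17 + 6 = 23, q_3 = 1*3 + 1 = 4.
Check: 23^2 - 33*4^2 = 529 - 528 = 1, so (x, y) = (23, 4) solves the equation, and by the theorem it is the least positive solution.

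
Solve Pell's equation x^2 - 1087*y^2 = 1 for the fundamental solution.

First expand sqrt(1087) as a continued fraction. With x_i = (sqrt(1087) + m_i)/d_i and (m_0, d_0) = (0, 1): a_0 = floor(sqrt(1087)) = 32, since 32^2 = 1024 <= 1087 < 1089 = 33^2.
Iterate m_{i+1} = d_i*a_i - m_i, d_{i+1} = (1087 - m_{i+1}^2)/d_i, a_{i+1} = floor((a_0 + m_{i+1})/d_{i+1}):
  m_1 = 1*32 - 0 = 32, d_1 = (1087 - 32^2)/1 = 63/1 = 63, a_1 = floor((32 + 32)/63) = 1.
  m_2 = 63*1 - 32 = 31, d_2 = (1087 - 31^2)/63 = 126/63 = 2, a_2 = floor((32 + 31)/2) = 31.
  m_3 = 2*31 - 31 = 31, d_3 = (1087 - 31^2)/2 = 126/2 = 63, a_3 = floor((32 + 31)/63) = 1.
  m_4 = 63*1 - 31 = 32, d_4 = (1087 - 32^2)/63 = 63/63 = 1, a_4 = floor((32 + 32)/1) = 64.
  m_5 = 1*64 - 32 = 32, d_5 = (1087 - 32^2)/1 = 63/1 = 63: (m_5, d_5) = (m_1, d_1) = (32, 63), so from here the quotients repeat a_1, ..., a_4; the period length is 4.
So sqrt(1087) = [32; (1, 31, 1, 64)] with period length k = 4.
k is even, so the fundamental solution of x^2 - 1087y^2 = 1 is (p_{k-1}, q_{k-1}) = (p_3, q_3); compute convergents through index 3.
Convergents (p_i = a_i*p_{i-1} + p_{i-2}, q_i = a_i*q_{i-1} + q_{i-2} with p_{-2}=0, p_{-1}=1, q_{-2}=1, q_{-1}=0):
  i=0: a_0=32, p_0 = 32*1 + 0 = 32, q_0 = 32*0 + 1 = 1.
  i=1: a_1=1, p_1 = 1*32 + 1 = 33, q_1 = 1*1 + 0 = 1.
  i=2: a_2=31, p_2 = 31*33 + 32 = 1055, q_2 = 31*1 + 1 = 32.
  i=3: a_3=1, p_3 = 1*1055 + 33 = 1088, q_3 = 1*32 + 1 = 33.
Check: 1088^2 - 1087*33^2 = 1183744 - 1183743 = 1, so (x, y) = (1088, 33) solves the equation, and by the theorem it is the least positive solution.

(x, y) = (1088, 33)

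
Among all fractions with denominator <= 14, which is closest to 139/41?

Expand x = 139/41 as a continued fraction with the Euclidean algorithm:
  139 = 3*41 + 16, so a_0 = 3.
  41 = 2*16 + 9, so a_1 = 2.
  16 = 1*9 + 7, so a_2 = 1.
  9 = 1*7 + 2, so a_3 = 1.
  7 = 3*2 + 1, so a_4 = 3.
  2 = 2*1 + 0, so a_5 = 2.
so x = [3; 2, 1, 1, 3, 2].
Convergents (p_i = a_i*p_{i-1} + p_{i-2}, q_i = a_i*q_{i-1} + q_{i-2} with p_{-2}=0, p_{-1}=1, q_{-2}=1, q_{-1}=0), until the denominator exceeds 14:
  i=0: a_0=3, p_0 = 3*1 + 0 = 3, q_0 = 3*0 + 1 = 1.
  i=1: a_1=2, p_1 = 2*3 + 1 = 7, q_1 = 2*1 + 0 = 2.
  i=2: a_2=1, p_2 = 1*7 + 3 = 10, q_2 = 1*2 + 1 = 3.
  i=3: a_3=1, p_3 = 1*10 + 7 = 17, q_3 = 1*3 + 2 = 5.
  i=4: a_4=3, p_4 = 3*17 + 10 = 61, q_4 = 3*5 + 3 = 18.
q_4 = 18 > 14, so the last convergent with denominator <= 14 is p_3/q_3 = 17/5.
The closest fraction with denominator <= 14 is either p_3/q_3 or the intermediate fraction (k*p_3 + p_2)/(k*q_3 + q_2) with the largest k >= 1 whose denominator stays <= 14; these approach x as k grows, and every other convergent or intermediate fraction in range is farther away.
Largest k: floor((14 - q_2)/q_3) = floor((14 - 3)/5) = 2.
That gives (2*17 + 10)/(2*5 + 3) = 44/13.
Compare the errors: |x - 17/5| = |139*5 - 17*41|/(41*5) = 2/205, and |x - 44/13| = |139*13 - 44*41|/(41*13) = 3/533.
Cross-multiplying, 3*205 = 615 < 1066 = 2*533, so 3/533 is smaller: the intermediate fraction 44/13 is closer to x than 17/5.

44/13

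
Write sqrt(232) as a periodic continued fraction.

Write x_i = (sqrt(232) + m_i)/d_i with (m_0, d_0) = (0, 1). a_0 = floor(sqrt(232)) = 15, since 15^2 = 225 <= 232 < 256 = 16^2.
Iterate m_{i+1} = d_i*a_i - m_i, d_{i+1} = (232 - m_{i+1}^2)/d_i, a_{i+1} = floor((a_0 + m_{i+1})/d_{i+1}):
  m_1 = 1*15 - 0 = 15, d_1 = (232 - 15^2)/1 = 7/1 = 7, a_1 = floor((15 + 15)/7) = 4.
  m_2 = 7*4 - 15 = 13, d_2 = (232 - 13^2)/7 = 63/7 = 9, a_2 = floor((15 + 13)/9) = 3.
  m_3 = 9*3 - 13 = 14, d_3 = (232 - 14^2)/9 = 36/9 = 4, a_3 = floor((15 + 14)/4) = 7.
  m_4 = 4*7 - 14 = 14, d_4 = (232 - 14^2)/4 = 36/4 = 9, a_4 = floor((15 + 14)/9) = 3.
  m_5 = 9*3 - 14 = 13, d_5 = (232 - 13^2)/9 = 63/9 = 7, a_5 = floor((15 + 13)/7) = 4.
  m_6 = 7*4 - 13 = 15, d_6 = (232 - 15^2)/7 = 7/7 = 1, a_6 = floor((15 + 15)/1) = 30.
  m_7 = 1*30 - 15 = 15, d_7 = (232 - 15^2)/1 = 7/1 = 7: (m_7, d_7) = (m_1, d_1) = (15, 7), so from here the quotients repeat a_1, ..., a_6; the period length is 6.
Hence the expansion of sqrt(232) is a_0 = 15 followed by the repeating block 4, 3, 7, 3, 4, 30 (period 6).

[15; (4, 3, 7, 3, 4, 30)]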